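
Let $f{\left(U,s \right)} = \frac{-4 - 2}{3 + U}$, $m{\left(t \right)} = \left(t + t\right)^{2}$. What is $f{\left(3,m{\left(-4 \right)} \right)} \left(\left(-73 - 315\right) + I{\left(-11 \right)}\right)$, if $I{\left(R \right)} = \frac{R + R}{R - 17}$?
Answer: $\frac{5421}{14} \approx 387.21$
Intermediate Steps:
$I{\left(R \right)} = \frac{2 R}{-17 + R}$
$m{\left(t \right)} = 4 t^{2}$ ($m{\left(t \right)} = \left(2 t\right)^{2} = 4 t^{2}$)
$f{\left(U,s \right)} = - \frac{6}{3 + U}$
$f{\left(3,m{\left(-4 \right)} \right)} \left(\left(-73 - 315\right) + I{\left(-11 \right)}\right) = - \frac{6}{3 + 3} \left(\left(-73 - 315\right) + 2 \left(-11\right) \frac{1}{-17 - 11}\right) = - \frac{6}{6} \left(-388 + 2 \left(-11\right) \frac{1}{-28}\right) = \left(-6\right) \frac{1}{6} \left(-388 + 2 \left(-11\right) \left(- \frac{1}{28}\right)\right) = - (-388 + \frac{11}{14}) = \left(-1\right) \left(- \frac{5421}{14}\right) = \frac{5421}{14}$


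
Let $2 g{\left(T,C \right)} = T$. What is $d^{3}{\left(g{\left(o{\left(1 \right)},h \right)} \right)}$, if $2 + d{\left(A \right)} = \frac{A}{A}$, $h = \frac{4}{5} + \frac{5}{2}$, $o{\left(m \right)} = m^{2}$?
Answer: $-1$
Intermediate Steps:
$h = \frac{33}{10}$ ($h = 4 \cdot \frac{1}{5} + 5 \cdot \frac{1}{2} = \frac{4}{5} + \frac{5}{2} = \frac{33}{10} \approx 3.3$)
$g{\left(T,C \right)} = \frac{T}{2}$
$d{\left(A \right)} = -1$ ($d{\left(A \right)} = -2 + \frac{A}{A} = -2 + 1 = -1$)
$d^{3}{\left(g{\left(o{\left(1 \right)},h \right)} \right)} = \left(-1\right)^{3} = -1$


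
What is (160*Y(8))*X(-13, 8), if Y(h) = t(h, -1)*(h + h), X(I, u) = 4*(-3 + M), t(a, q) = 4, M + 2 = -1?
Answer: -245760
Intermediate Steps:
M = -3 (M = -2 - 1 = -3)
X(I, u) = -24 (X(I, u) = 4*(-3 - 3) = 4*(-6) = -24)
Y(h) = 8*h (Y(h) = 4*(h + h) = 4*(2*h) = 8*h)
(160*Y(8))*X(-13, 8) = (160*(8*8))*(-24) = (160*64)*(-24) = 10240*(-24) = -245760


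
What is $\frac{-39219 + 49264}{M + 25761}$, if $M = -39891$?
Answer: $- \frac{2009}{2826} \approx -0.7109$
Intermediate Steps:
$\frac{-39219 + 49264}{M + 25761} = \frac{-39219 + 49264}{-39891 + 25761} = \frac{10045}{-14130} = 10045 \left(- \frac{1}{14130}\right) = - \frac{2009}{2826}$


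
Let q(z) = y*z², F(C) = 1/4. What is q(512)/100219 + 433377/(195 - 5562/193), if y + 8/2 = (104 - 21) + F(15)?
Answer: 3016269132745/1071441329 ≈ 2815.2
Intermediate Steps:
F(C) = ¼
y = 317/4 (y = -4 + ((104 - 21) + ¼) = -4 + (83 + ¼) = -4 + 333/4 = 317/4 ≈ 79.250)
q(z) = 317*z²/4
q(512)/100219 + 433377/(195 - 5562/193) = ((317/4)*512²)/100219 + 433377/(195 - 5562/193) = ((317/4)*262144)*(1/100219) + 433377/(195 - 5562/193) = 20774912*(1/100219) + 433377/(195 - 103*54/193) = 20774912/100219 + 433377/(195 - 5562/193) = 20774912/100219 + 433377/(32073/193) = 20774912/100219 + 433377*(193/32073) = 20774912/100219 + 27880587/10691 = 3016269132745/1071441329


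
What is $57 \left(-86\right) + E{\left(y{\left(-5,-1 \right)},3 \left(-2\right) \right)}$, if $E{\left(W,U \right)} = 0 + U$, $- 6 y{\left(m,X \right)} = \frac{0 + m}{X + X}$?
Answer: $-4908$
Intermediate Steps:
$y{\left(m,X \right)} = - \frac{m}{12 X}$ ($y{\left(m,X \right)} = - \frac{\left(0 + m\right) \frac{1}{X + X}}{6} = - \frac{m \frac{1}{2 X}}{6} = - \frac{\frac{1}{2} m \frac{1}{X}}{6} = - \frac{m}{12 X}$)
$E{\left(W,U \right)} = U$
$57 \left(-86\right) + E{\left(y{\left(-5,-1 \right)},3 \left(-2\right) \right)} = 57 \left(-86\right) + 3 \left(-2\right) = -4902 - 6 = -4908$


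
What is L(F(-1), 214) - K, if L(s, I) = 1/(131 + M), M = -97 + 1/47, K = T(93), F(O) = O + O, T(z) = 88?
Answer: -140665/1599 ≈ -87.971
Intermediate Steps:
F(O) = 2*O
K = 88
M = -4558/47 (M = -97 + 1/47 = -4558/47 ≈ -96.979)
L(s, I) = 47/1599 (L(s, I) = 1/(131 - 4558/47) = 1/(1599/47) = 47/1599)
L(F(-1), 214) - K = 47/1599 - 1*88 = 47/1599 - 88 = -140665/1599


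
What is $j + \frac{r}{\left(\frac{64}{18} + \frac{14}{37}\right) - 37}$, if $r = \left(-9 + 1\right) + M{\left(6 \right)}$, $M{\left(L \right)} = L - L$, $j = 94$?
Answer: $\frac{1037698}{11011} \approx 94.242$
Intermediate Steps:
$M{\left(L \right)} = 0$
$r = -8$ ($r = \left(-9 + 1\right) + 0 = -8 + 0 = -8$)
$j + \frac{r}{\left(\frac{64}{18} + \frac{14}{37}\right) - 37} = 94 - \frac{8}{\left(\frac{64}{18} + \frac{14}{37}\right) - 37} = 94 - \frac{8}{\left(64 \cdot \frac{1}{18} + 14 \cdot \frac{1}{37}\right) - 37} = 94 - \frac{8}{\left(\frac{32}{9} + \frac{14}{37}\right) - 37} = 94 - \frac{8}{\frac{1310}{333} - 37} = 94 - \frac{8}{- \frac{11011}{333}} = 94 - - \frac{2664}{11011} = 94 + \frac{2664}{11011} = \frac{1037698}{11011}$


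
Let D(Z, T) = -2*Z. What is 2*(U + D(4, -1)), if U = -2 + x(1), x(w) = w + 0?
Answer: -18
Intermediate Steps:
x(w) = w
U = -1 (U = -2 + 1 = -1)
2*(U + D(4, -1)) = 2*(-1 - 2*4) = 2*(-1 - 8) = 2*(-9) = -18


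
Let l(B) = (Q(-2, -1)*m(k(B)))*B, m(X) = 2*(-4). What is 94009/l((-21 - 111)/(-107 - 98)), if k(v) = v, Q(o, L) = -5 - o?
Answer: 19271845/3168 ≈ 6083.3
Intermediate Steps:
m(X) = -8
l(B) = 24*B (l(B) = ((-5 - 1*(-2))*(-8))*B = ((-5 + 2)*(-8))*B = (-3*(-8))*B = 24*B)
94009/l((-21 - 111)/(-107 - 98)) = 94009/((24*((-21 - 111)/(-107 - 98)))) = 94009/((24*(-132/(-205)))) = 94009/((24*(-132*(-1/205)))) = 94009/((24*(132/205))) = 94009/(3168/205) = 94009*(205/3168) = 19271845/3168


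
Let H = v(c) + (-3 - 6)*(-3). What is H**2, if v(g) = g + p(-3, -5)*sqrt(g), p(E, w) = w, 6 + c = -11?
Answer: 25*(2 - I*sqrt(17))**2 ≈ -325.0 - 412.31*I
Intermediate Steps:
c = -17 (c = -6 - 11 = -17)
v(g) = g - 5*sqrt(g)
H = 10 - 5*I*sqrt(17) (H = (-17 - 5*I*sqrt(17)) + (-3 - 6)*(-3) = (-17 - 5*I*sqrt(17)) - 9*(-3) = (-17 - 5*I*sqrt(17)) + 27 = 10 - 5*I*sqrt(17) ≈ 10.0 - 20.616*I)
H**2 = (10 - 5*I*sqrt(17))**2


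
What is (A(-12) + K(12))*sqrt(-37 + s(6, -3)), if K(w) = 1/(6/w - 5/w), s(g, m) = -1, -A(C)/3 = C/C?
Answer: 9*I*sqrt(38) ≈ 55.48*I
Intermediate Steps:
A(C) = -3 (A(C) = -3*C/C = -3*1 = -3)
K(w) = w (K(w) = 1/(1/w) = w)
(A(-12) + K(12))*sqrt(-37 + s(6, -3)) = (-3 + 12)*sqrt(-37 - 1) = 9*sqrt(-38) = 9*(I*sqrt(38)) = 9*I*sqrt(38)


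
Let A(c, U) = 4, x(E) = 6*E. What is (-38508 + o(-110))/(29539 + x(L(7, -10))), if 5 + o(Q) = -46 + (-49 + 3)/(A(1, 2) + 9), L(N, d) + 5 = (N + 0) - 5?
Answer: -501313/383773 ≈ -1.3063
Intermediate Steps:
L(N, d) = -10 + N (L(N, d) = -5 + ((N + 0) - 5) = -5 + (N - 5) = -5 + (-5 + N) = -10 + N)
o(Q) = -709/13 (o(Q) = -5 + (-46 + (-49 + 3)/(4 + 9)) = -5 + (-46 - 46/13) = -5 - 644/13 = -709/13)
(-38508 + o(-110))/(29539 + x(L(7, -10))) = (-38508 - 709/13)/(29539 + 6*(-10 + 7)) = -501313/(13*(29539 + 6*(-3))) = -501313/(13*(29539 - 18)) = -501313/13/29521 = -501313/13*1/29521 = -501313/383773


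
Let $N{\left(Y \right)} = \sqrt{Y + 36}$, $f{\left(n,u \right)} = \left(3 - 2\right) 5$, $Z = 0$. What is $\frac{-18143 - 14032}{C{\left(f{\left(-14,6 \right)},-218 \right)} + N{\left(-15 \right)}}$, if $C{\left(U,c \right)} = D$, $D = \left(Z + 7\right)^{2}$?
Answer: $- \frac{45045}{68} + \frac{6435 \sqrt{21}}{476} \approx -600.47$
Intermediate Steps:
$f{\left(n,u \right)} = 5$ ($f{\left(n,u \right)} = 1 \cdot 5 = 5$)
$D = 49$ ($D = \left(0 + 7\right)^{2} = 7^{2} = 49$)
$C{\left(U,c \right)} = 49$
$N{\left(Y \right)} = \sqrt{36 + Y}$
$\frac{-18143 - 14032}{C{\left(f{\left(-14,6 \right)},-218 \right)} + N{\left(-15 \right)}} = \frac{-18143 - 14032}{49 + \sqrt{36 - 15}} = - \frac{32175}{49 + \sqrt{21}}$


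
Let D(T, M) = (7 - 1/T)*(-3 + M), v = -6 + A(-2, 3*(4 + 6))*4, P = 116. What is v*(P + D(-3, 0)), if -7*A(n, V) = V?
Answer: -15228/7 ≈ -2175.4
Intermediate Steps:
A(n, V) = -V/7
v = -162/7 (v = -6 - 3*(4 + 6)/7*4 = -6 - 3*10/7*4 = -6 - ⅐*30*4 = -6 - 30/7*4 = -6 - 120/7 = -162/7 ≈ -23.143)
D(T, M) = (-3 + M)*(7 - 1/T)
v*(P + D(-3, 0)) = -162*(116 + (3 - 1*0 + 7*(-3)*(-3 + 0))/(-3))/7 = -162*(116 - (3 + 0 + 7*(-3)*(-3))/3)/7 = -162*(116 - (3 + 0 + 63)/3)/7 = -162*(116 - ⅓*66)/7 = -162*(116 - 22)/7 = -162/7*94 = -15228/7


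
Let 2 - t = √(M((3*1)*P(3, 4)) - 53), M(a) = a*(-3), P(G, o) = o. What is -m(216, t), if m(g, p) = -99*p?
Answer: 198 - 99*I*√89 ≈ 198.0 - 933.96*I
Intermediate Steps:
M(a) = -3*a
t = 2 - I*√89 (t = 2 - √(-3*3*1*4 - 53) = 2 - √(-9*4 - 53) = 2 - √(-3*12 - 53) = 2 - √(-36 - 53) = 2 - √(-89) = 2 - I*√89 ≈ 2.0 - 9.434*I)
-m(216, t) = -(-99)*(2 - I*√89) = -(-198 + 99*I*√89) = 198 - 99*I*√89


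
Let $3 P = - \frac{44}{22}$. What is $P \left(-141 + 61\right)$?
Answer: $\frac{160}{3} \approx 53.333$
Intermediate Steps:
$P = - \frac{2}{3}$ ($P = \frac{\left(-44\right) \frac{1}{22}}{3} = \frac{1}{3} \left(-2\right) = - \frac{2}{3} \approx -0.66667$)
$P \left(-141 + 61\right) = - \frac{2 \left(-141 + 61\right)}{3} = \left(- \frac{2}{3}\right) \left(-80\right) = \frac{160}{3}$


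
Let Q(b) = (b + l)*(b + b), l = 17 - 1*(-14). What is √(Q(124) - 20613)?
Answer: √17827 ≈ 133.52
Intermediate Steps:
l = 31 (l = 17 + 14 = 31)
Q(b) = 2*b*(31 + b) (Q(b) = (b + 31)*(b + b) = (31 + b)*(2*b) = 2*b*(31 + b))
√(Q(124) - 20613) = √(2*124*(31 + 124) - 20613) = √(2*124*155 - 20613) = √(38440 - 20613) = √17827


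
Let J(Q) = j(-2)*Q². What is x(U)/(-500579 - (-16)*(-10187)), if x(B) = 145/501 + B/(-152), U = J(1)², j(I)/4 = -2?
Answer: 1253/6316532349 ≈ 1.9837e-7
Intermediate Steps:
j(I) = -8 (j(I) = 4*(-2) = -8)
J(Q) = -8*Q²
U = 64 (U = (-8*1²)² = (-8*1)² = (-8)² = 64)
x(B) = 145/501 - B/152 (x(B) = 145*(1/501) + B*(-1/152) = 145/501 - B/152)
x(U)/(-500579 - (-16)*(-10187)) = (145/501 - 1/152*64)/(-500579 - (-16)*(-10187)) = (145/501 - 8/19)/(-500579 - 1*162992) = -1253/(9519*(-500579 - 162992)) = -1253/9519/(-663571) = -1253/9519*(-1/663571) = 1253/6316532349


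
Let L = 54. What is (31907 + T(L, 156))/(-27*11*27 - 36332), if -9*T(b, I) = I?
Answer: -95669/133053 ≈ -0.71903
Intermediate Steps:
T(b, I) = -I/9
(31907 + T(L, 156))/(-27*11*27 - 36332) = (31907 - ⅑*156)/(-27*11*27 - 36332) = (31907 - 52/3)/(-297*27 - 36332) = 95669/(3*(-8019 - 36332)) = (95669/3)/(-44351) = (95669/3)*(-1/44351) = -95669/133053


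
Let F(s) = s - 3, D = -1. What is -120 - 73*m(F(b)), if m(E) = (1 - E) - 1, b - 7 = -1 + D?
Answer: 26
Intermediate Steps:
b = 5 (b = 7 + (-1 - 1) = 7 - 2 = 5)
F(s) = -3 + s
m(E) = -E
-120 - 73*m(F(b)) = -120 - (-73)*(-3 + 5) = -120 - (-73)*2 = -120 - 73*(-2) = -120 + 146 = 26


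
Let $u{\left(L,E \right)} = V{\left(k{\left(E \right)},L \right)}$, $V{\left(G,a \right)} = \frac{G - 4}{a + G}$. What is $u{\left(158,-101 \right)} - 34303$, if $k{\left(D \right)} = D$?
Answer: $- \frac{651792}{19} \approx -34305.0$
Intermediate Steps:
$V{\left(G,a \right)} = \frac{-4 + G}{G + a}$
$u{\left(L,E \right)} = \frac{-4 + E}{E + L}$
$u{\left(158,-101 \right)} - 34303 = \frac{-4 - 101}{-101 + 158} - 34303 = \frac{1}{57} \left(-105\right) - 34303 = - \frac{35}{19} - 34303 = - \frac{651792}{19}$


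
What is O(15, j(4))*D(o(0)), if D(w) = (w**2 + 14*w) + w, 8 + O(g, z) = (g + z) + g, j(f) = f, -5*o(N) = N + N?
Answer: 0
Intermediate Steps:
o(N) = -2*N/5 (o(N) = -(N + N)/5 = -2*N/5)
O(g, z) = -8 + z + 2*g (O(g, z) = -8 + ((g + z) + g) = -8 + (z + 2*g) = -8 + z + 2*g)
D(w) = w**2 + 15*w
O(15, j(4))*D(o(0)) = (-8 + 4 + 2*15)*((-2/5*0)*(15 - 2/5*0)) = (-8 + 4 + 30)*(0*(15 + 0)) = 26*(0*15) = 26*0 = 0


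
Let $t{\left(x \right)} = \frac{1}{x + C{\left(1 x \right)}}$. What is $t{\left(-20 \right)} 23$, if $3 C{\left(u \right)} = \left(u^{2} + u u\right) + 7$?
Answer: $\frac{23}{249} \approx 0.092369$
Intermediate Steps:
$C{\left(u \right)} = \frac{7}{3} + \frac{2 u^{2}}{3}$ ($C{\left(u \right)} = \frac{\left(u^{2} + u u\right) + 7}{3} = \frac{\left(u^{2} + u^{2}\right) + 7}{3} = \frac{2 u^{2} + 7}{3} = \frac{7 + 2 u^{2}}{3} = \frac{7}{3} + \frac{2 u^{2}}{3}$)
$t{\left(x \right)} = \frac{1}{\frac{7}{3} + x + \frac{2 x^{2}}{3}}$ ($t{\left(x \right)} = \frac{1}{x + \left(\frac{7}{3} + \frac{2 \left(1 x\right)^{2}}{3}\right)} = \frac{1}{x + \left(\frac{7}{3} + \frac{2 x^{2}}{3}\right)} = \frac{1}{\frac{7}{3} + x + \frac{2 x^{2}}{3}}$)
$t{\left(-20 \right)} 23 = \frac{3}{7 + 2 \left(-20\right)^{2} + 3 \left(-20\right)} 23 = \frac{3}{7 + 2 \cdot 400 - 60} \cdot 23 = \frac{3}{7 + 800 - 60} \cdot 23 = \frac{3}{747} \cdot 23 = 3 \cdot \frac{1}{747} \cdot 23 = \frac{1}{249} \cdot 23 = \frac{23}{249}$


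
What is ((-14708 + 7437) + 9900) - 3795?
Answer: -1166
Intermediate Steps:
((-14708 + 7437) + 9900) - 3795 = (-7271 + 9900) - 3795 = 2629 - 3795 = -1166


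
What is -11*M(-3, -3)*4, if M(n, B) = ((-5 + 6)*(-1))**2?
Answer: -44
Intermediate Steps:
M(n, B) = 1 (M(n, B) = (1*(-1))**2 = (-1)**2 = 1)
-11*M(-3, -3)*4 = -11*1*4 = -11*4 = -44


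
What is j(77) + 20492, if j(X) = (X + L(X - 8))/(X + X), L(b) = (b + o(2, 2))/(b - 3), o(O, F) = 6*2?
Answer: 69428617/3388 ≈ 20493.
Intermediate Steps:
o(O, F) = 12
L(b) = (12 + b)/(-3 + b) (L(b) = (b + 12)/(b - 3) = (12 + b)/(-3 + b))
j(X) = (X + (4 + X)/(-11 + X))/(2*X) (j(X) = (X + (12 + (X - 8))/(-3 + (X - 8)))/(X + X) = (X + (12 + (-8 + X))/(-3 + (-8 + X)))/((2*X)) = (X + (4 + X)/(-11 + X))*(1/(2*X)) = (X + (4 + X)/(-11 + X))/(2*X))
j(77) + 20492 = (1/2)*(4 + 77 + 77*(-11 + 77))/(77*(-11 + 77)) + 20492 = (1/2)*(1/77)*(4 + 77 + 77*66)/66 + 20492 = (1/2)*(1/77)*(1/66)*(4 + 77 + 5082) + 20492 = (1/2)*(1/77)*(1/66)*5163 + 20492 = 1721/3388 + 20492 = 69428617/3388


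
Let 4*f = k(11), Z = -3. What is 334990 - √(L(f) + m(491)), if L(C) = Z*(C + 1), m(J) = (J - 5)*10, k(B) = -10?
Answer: 334990 - 3*√2162/2 ≈ 3.3492e+5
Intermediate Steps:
f = -5/2 (f = (¼)*(-10) = -5/2 ≈ -2.5000)
m(J) = -50 + 10*J (m(J) = (-5 + J)*10 = -50 + 10*J)
L(C) = -3 - 3*C (L(C) = -3*(C + 1) = -3*(1 + C) = -3 - 3*C)
334990 - √(L(f) + m(491)) = 334990 - √((-3 - 3*(-5/2)) + (-50 + 10*491)) = 334990 - √((-3 + 15/2) + (-50 + 4910)) = 334990 - √(9/2 + 4860) = 334990 - √(9729/2) = 334990 - 3*√2162/2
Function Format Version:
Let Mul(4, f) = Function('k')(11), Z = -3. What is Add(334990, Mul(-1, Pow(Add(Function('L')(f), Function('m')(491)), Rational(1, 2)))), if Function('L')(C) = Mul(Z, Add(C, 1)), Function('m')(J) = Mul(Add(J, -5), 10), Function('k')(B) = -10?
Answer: Add(334990, Mul(Rational(-3, 2), Pow(2162, Rational(1, 2)))) ≈ 3.3492e+5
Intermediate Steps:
f = Rational(-5, 2) (f = Mul(Rational(1, 4), -10) = Rational(-5, 2) ≈ -2.5000)
Function('m')(J) = Add(-50, Mul(10, J)) (Function('m')(J) = Mul(Add(-5, J), 10) = Add(-50, Mul(10, J)))
Function('L')(C) = Add(-3, Mul(-3, C)) (Function('L')(C) = Mul(-3, Add(C, 1)) = Mul(-3, Add(1, C)) = Add(-3, Mul(-3, C)))
Add(334990, Mul(-1, Pow(Add(Function('L')(f), Function('m')(491)), Rational(1, 2)))) = Add(334990, Mul(-1, Pow(Add(Add(-3, Mul(-3, Rational(-5, 2))), Add(-50, Mul(10, 491))), Rational(1, 2)))) = Add(334990, Mul(-1, Pow(Add(Add(-3, Rational(15, 2)), Add(-50, 4910)), Rational(1, 2)))) = Add(334990, Mul(-1, Pow(Add(Rational(9, 2), 4860), Rational(1, 2)))) = Add(334990, Mul(-1, Pow(Rational(9729, 2), Rational(1, 2)))) = Add(334990, Mul(-1, Mul(Rational(3, 2), Pow(2162, Rational(1, 2))))) = Add(334990, Mul(Rational(-3, 2), Pow(2162, Rational(1, 2))))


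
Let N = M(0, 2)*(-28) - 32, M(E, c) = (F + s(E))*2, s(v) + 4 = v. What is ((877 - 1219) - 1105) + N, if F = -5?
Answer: -975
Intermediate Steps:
s(v) = -4 + v
M(E, c) = -18 + 2*E (M(E, c) = (-5 + (-4 + E))*2 = (-9 + E)*2 = -18 + 2*E)
N = 472 (N = (-18 + 2*0)*(-28) - 32 = (-18 + 0)*(-28) - 32 = -18*(-28) - 32 = 504 - 32 = 472)
((877 - 1219) - 1105) + N = ((877 - 1219) - 1105) + 472 = (-342 - 1105) + 472 = -1447 + 472 = -975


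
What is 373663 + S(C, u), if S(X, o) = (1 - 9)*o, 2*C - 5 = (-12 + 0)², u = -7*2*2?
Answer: 373887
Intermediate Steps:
u = -28 (u = -14*2 = -28)
C = 149/2 (C = 5/2 + (-12 + 0)²/2 = 5/2 + (½)*(-12)² = 5/2 + (½)*144 = 5/2 + 72 = 149/2 ≈ 74.500)
S(X, o) = -8*o
373663 + S(C, u) = 373663 - 8*(-28) = 373663 + 224 = 373887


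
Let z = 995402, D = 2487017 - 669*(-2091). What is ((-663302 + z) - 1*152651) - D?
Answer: -3706447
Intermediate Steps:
D = 3885896 (D = 2487017 + 1398879 = 3885896)
((-663302 + z) - 1*152651) - D = ((-663302 + 995402) - 1*152651) - 1*3885896 = (332100 - 152651) - 3885896 = 179449 - 3885896 = -3706447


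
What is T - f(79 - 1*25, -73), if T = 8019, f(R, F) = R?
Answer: 7965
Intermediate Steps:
T - f(79 - 1*25, -73) = 8019 - (79 - 1*25) = 8019 - (79 - 25) = 8019 - 1*54 = 8019 - 54 = 7965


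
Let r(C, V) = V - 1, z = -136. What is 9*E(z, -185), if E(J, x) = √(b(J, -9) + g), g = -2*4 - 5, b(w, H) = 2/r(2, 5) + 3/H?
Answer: 3*I*√462/2 ≈ 32.241*I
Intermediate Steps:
r(C, V) = -1 + V
b(w, H) = ½ + 3/H (b(w, H) = 2/(-1 + 5) + 3/H = 2/4 + 3/H = 2*(¼) + 3/H = ½ + 3/H)
g = -13 (g = -8 - 5 = -13)
E(J, x) = I*√462/6 (E(J, x) = √((½)*(6 - 9)/(-9) - 13) = √((½)*(-⅑)*(-3) - 13) = √(⅙ - 13) = √(-77/6) = I*√462/6)
9*E(z, -185) = 9*(I*√462/6) = 3*I*√462/2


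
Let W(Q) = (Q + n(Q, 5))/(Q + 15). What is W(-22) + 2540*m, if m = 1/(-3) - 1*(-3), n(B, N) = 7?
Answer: 142285/21 ≈ 6775.5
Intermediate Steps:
W(Q) = (7 + Q)/(15 + Q) (W(Q) = (Q + 7)/(Q + 15) = (7 + Q)/(15 + Q))
m = 8/3 (m = -1/3 + 3 = 8/3 ≈ 2.6667)
W(-22) + 2540*m = (7 - 22)/(15 - 22) + 2540*(8/3) = -15/(-7) + 20320/3 = -1/7*(-15) + 20320/3 = 15/7 + 20320/3 = 142285/21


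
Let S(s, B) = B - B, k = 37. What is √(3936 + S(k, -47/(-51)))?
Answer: 4*√246 ≈ 62.738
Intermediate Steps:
S(s, B) = 0
√(3936 + S(k, -47/(-51))) = √(3936 + 0) = √3936 = 4*√246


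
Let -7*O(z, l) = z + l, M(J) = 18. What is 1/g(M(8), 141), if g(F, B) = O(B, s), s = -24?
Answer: -7/117 ≈ -0.059829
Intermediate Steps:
O(z, l) = -l/7 - z/7 (O(z, l) = -(z + l)/7 = -(l + z)/7 = -l/7 - z/7)
g(F, B) = 24/7 - B/7 (g(F, B) = -⅐*(-24) - B/7 = 24/7 - B/7)
1/g(M(8), 141) = 1/(24/7 - ⅐*141) = 1/(24/7 - 141/7) = 1/(-117/7) = -7/117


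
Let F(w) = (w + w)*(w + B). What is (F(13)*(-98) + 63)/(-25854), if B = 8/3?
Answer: 3857/2502 ≈ 1.5416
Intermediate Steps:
B = 8/3 (B = 8*(⅓) = 8/3 ≈ 2.6667)
F(w) = 2*w*(8/3 + w) (F(w) = (w + w)*(w + 8/3) = (2*w)*(8/3 + w) = 2*w*(8/3 + w))
(F(13)*(-98) + 63)/(-25854) = (((⅔)*13*(8 + 3*13))*(-98) + 63)/(-25854) = (((⅔)*13*(8 + 39))*(-98) + 63)*(-1/25854) = (((⅔)*13*47)*(-98) + 63)*(-1/25854) = ((1222/3)*(-98) + 63)*(-1/25854) = (-119756/3 + 63)*(-1/25854) = -119567/3*(-1/25854) = 3857/2502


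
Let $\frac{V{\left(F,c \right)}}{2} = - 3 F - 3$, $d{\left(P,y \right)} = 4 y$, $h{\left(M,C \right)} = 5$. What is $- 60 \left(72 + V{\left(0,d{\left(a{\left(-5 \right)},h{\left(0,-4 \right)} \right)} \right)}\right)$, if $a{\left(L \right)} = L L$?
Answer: $-3960$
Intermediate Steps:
$a{\left(L \right)} = L^{2}$
$V{\left(F,c \right)} = -6 - 6 F$ ($V{\left(F,c \right)} = 2 \left(- 3 F - 3\right) = 2 \left(-3 - 3 F\right) = -6 - 6 F$)
$- 60 \left(72 + V{\left(0,d{\left(a{\left(-5 \right)},h{\left(0,-4 \right)} \right)} \right)}\right) = - 60 \left(72 - 6\right) = \left(-60\right) 66 = -3960$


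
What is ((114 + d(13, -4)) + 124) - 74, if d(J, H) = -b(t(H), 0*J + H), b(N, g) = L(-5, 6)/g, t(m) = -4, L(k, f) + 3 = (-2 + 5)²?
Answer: 331/2 ≈ 165.50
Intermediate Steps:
L(k, f) = 6 (L(k, f) = -3 + (-2 + 5)² = -3 + 3² = -3 + 9 = 6)
b(N, g) = 6/g
d(J, H) = -6/H (d(J, H) = -6/(0*J + H) = -6/(0 + H) = -6/H)
((114 + d(13, -4)) + 124) - 74 = ((114 - 6/(-4)) + 124) - 74 = ((114 - 6*(-¼)) + 124) - 74 = ((114 + 3/2) + 124) - 74 = (231/2 + 124) - 74 = 479/2 - 74 = 331/2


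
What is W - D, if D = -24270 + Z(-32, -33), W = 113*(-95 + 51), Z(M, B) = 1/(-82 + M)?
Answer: 2199973/114 ≈ 19298.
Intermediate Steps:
W = -4972 (W = 113*(-44) = -4972)
D = -2766781/114 (D = -24270 + 1/(-82 - 32) = -24270 + 1/(-114) = -24270 - 1/114 = -2766781/114 ≈ -24270.)
W - D = -4972 - 1*(-2766781/114) = -4972 + 2766781/114 = 2199973/114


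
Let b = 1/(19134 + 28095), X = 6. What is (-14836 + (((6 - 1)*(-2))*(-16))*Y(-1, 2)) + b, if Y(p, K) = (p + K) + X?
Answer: -647792963/47229 ≈ -13716.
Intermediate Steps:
b = 1/47229 ≈ 2.1173e-5
Y(p, K) = 6 + K + p (Y(p, K) = (p + K) + 6 = (K + p) + 6 = 6 + K + p)
(-14836 + (((6 - 1)*(-2))*(-16))*Y(-1, 2)) + b = (-14836 + (((6 - 1)*(-2))*(-16))*(6 + 2 - 1)) + 1/47229 = (-14836 + ((5*(-2))*(-16))*7) + 1/47229 = (-14836 - 10*(-16)*7) + 1/47229 = (-14836 + 160*7) + 1/47229 = (-14836 + 1120) + 1/47229 = -13716 + 1/47229 = -647792963/47229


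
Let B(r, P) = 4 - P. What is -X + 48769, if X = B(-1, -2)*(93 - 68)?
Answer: 48619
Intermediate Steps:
X = 150 (X = (4 - 1*(-2))*(93 - 68) = (4 + 2)*25 = 6*25 = 150)
-X + 48769 = -1*150 + 48769 = -150 + 48769 = 48619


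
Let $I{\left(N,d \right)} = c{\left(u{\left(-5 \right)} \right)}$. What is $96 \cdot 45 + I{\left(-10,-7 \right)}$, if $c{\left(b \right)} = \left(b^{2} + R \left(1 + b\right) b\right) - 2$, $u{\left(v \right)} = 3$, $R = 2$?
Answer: $4351$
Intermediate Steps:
$c{\left(b \right)} = -2 + b^{2} + b \left(2 + 2 b\right)$ ($c{\left(b \right)} = \left(b^{2} + 2 \left(1 + b\right) b\right) - 2 = \left(b^{2} + \left(2 + 2 b\right) b\right) - 2 = \left(b^{2} + b \left(2 + 2 b\right)\right) - 2 = -2 + b^{2} + b \left(2 + 2 b\right)$)
$I{\left(N,d \right)} = 31$ ($I{\left(N,d \right)} = -2 + 2 \cdot 3 + 3 \cdot 3^{2} = -2 + 6 + 3 \cdot 9 = -2 + 6 + 27 = 31$)
$96 \cdot 45 + I{\left(-10,-7 \right)} = 96 \cdot 45 + 31 = 4320 + 31 = 4351$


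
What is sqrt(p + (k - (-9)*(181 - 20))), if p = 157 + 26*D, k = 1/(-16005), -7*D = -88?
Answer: 13*sqrt(143555711145)/112035 ≈ 43.964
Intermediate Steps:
D = 88/7 (D = -1/7*(-88) = 88/7 ≈ 12.571)
k = -1/16005 ≈ -6.2480e-5
p = 3387/7 (p = 157 + 26*(88/7) = 157 + 2288/7 = 3387/7 ≈ 483.86)
sqrt(p + (k - (-9)*(181 - 20))) = sqrt(3387/7 + (-1/16005 - (-9)*(181 - 20))) = sqrt(3387/7 + (-1/16005 - (-9)*161)) = sqrt(3387/7 + (-1/16005 - 1*(-1449))) = sqrt(3387/7 + (-1/16005 + 1449)) = sqrt(3387/7 + 23191244/16005) = sqrt(216547643/112035) = 13*sqrt(143555711145)/112035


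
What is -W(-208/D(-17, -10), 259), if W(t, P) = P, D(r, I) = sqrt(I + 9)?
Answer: -259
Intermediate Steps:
D(r, I) = sqrt(9 + I)
-W(-208/D(-17, -10), 259) = -1*259 = -259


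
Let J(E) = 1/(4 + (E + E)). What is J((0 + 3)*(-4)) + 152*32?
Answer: 97279/20 ≈ 4864.0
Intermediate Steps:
J(E) = 1/(4 + 2*E)
J((0 + 3)*(-4)) + 152*32 = 1/(2*(2 + (0 + 3)*(-4))) + 152*32 = 1/(2*(2 + 3*(-4))) + 4864 = 1/(2*(2 - 12)) + 4864 = (½)/(-10) + 4864 = (½)*(-⅒) + 4864 = -1/20 + 4864 = 97279/20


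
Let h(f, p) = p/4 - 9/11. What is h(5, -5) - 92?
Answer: -4139/44 ≈ -94.068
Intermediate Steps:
h(f, p) = -9/11 + p/4 (h(f, p) = p*(¼) - 9*1/11 = p/4 - 9/11 = -9/11 + p/4)
h(5, -5) - 92 = (-9/11 + (¼)*(-5)) - 92 = (-9/11 - 5/4) - 92 = -91/44 - 92 = -4139/44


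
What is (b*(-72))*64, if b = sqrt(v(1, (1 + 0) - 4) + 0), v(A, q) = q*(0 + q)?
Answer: -13824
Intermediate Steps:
v(A, q) = q**2 (v(A, q) = q*q = q**2)
b = 3 (b = sqrt(((1 + 0) - 4)**2 + 0) = sqrt((1 - 4)**2 + 0) = sqrt((-3)**2 + 0) = sqrt(9 + 0) = sqrt(9) = 3)
(b*(-72))*64 = (3*(-72))*64 = -216*64 = -13824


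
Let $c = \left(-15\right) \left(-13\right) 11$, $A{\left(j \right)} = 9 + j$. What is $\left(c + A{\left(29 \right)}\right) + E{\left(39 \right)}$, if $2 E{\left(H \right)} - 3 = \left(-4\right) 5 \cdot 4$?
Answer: $\frac{4289}{2} \approx 2144.5$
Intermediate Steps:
$E{\left(H \right)} = - \frac{77}{2}$ ($E{\left(H \right)} = \frac{3}{2} + \frac{\left(-4\right) 5 \cdot 4}{2} = \frac{3}{2} + \frac{\left(-20\right) 4}{2} = \frac{3}{2} + \frac{1}{2} \left(-80\right) = \frac{3}{2} - 40 = - \frac{77}{2}$)
$c = 2145$ ($c = 195 \cdot 11 = 2145$)
$\left(c + A{\left(29 \right)}\right) + E{\left(39 \right)} = \left(2145 + \left(9 + 29\right)\right) - \frac{77}{2} = \left(2145 + 38\right) - \frac{77}{2} = 2183 - \frac{77}{2} = \frac{4289}{2}$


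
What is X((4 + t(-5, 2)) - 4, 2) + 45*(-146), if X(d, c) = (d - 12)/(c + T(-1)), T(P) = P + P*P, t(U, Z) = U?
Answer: -13157/2 ≈ -6578.5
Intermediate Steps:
T(P) = P + P²
X(d, c) = (-12 + d)/c (X(d, c) = (d - 12)/(c - (1 - 1)) = (-12 + d)/(c - 1*0) = (-12 + d)/(c + 0) = (-12 + d)/c)
X((4 + t(-5, 2)) - 4, 2) + 45*(-146) = (-12 + ((4 - 5) - 4))/2 + 45*(-146) = (-12 + (-1 - 4))/2 - 6570 = (-12 - 5)/2 - 6570 = (½)*(-17) - 6570 = -17/2 - 6570 = -13157/2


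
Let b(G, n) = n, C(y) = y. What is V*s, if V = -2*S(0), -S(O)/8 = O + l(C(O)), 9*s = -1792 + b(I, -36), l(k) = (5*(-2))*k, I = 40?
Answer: 0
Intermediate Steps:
l(k) = -10*k
s = -1828/9 (s = (-1792 - 36)/9 = (⅑)*(-1828) = -1828/9 ≈ -203.11)
S(O) = 72*O (S(O) = -8*(O - 10*O) = -(-72)*O = 72*O)
V = 0 (V = -144*0 = -2*0 = 0)
V*s = 0*(-1828/9) = 0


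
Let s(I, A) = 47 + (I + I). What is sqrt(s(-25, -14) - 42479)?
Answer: I*sqrt(42482) ≈ 206.11*I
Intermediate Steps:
s(I, A) = 47 + 2*I
sqrt(s(-25, -14) - 42479) = sqrt((47 + 2*(-25)) - 42479) = sqrt((47 - 50) - 42479) = sqrt(-3 - 42479) = sqrt(-42482) = I*sqrt(42482)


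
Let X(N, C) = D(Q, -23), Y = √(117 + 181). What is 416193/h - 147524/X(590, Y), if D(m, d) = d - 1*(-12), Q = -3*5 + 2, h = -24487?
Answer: 3607842065/269357 ≈ 13394.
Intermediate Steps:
Y = √298 ≈ 17.263
Q = -13 (Q = -15 + 2 = -13)
D(m, d) = 12 + d (D(m, d) = d + 12 = 12 + d)
X(N, C) = -11 (X(N, C) = 12 - 23 = -11)
416193/h - 147524/X(590, Y) = 416193/(-24487) - 147524/(-11) = 416193*(-1/24487) - 147524*(-1/11) = -416193/24487 + 147524/11 = 3607842065/269357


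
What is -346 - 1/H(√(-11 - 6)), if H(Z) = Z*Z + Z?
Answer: (346*I - 5881*√17/17)/(√17 - I) ≈ -345.94 + 0.013474*I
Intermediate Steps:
H(Z) = Z + Z² (H(Z) = Z² + Z = Z + Z²)
-346 - 1/H(√(-11 - 6)) = -346 - 1/(√(-11 - 6)*(1 + √(-11 - 6))) = -346 - 1/(√(-17)*(1 + √(-17))) = -346 - 1/((I*√17)*(1 + I*√17)) = -346 - 1/(I*√17*(1 + I*√17)) = -346 - (-1)*I*√17/(17*(1 + I*√17)) = -346 + I*√17/(17*(1 + I*√17))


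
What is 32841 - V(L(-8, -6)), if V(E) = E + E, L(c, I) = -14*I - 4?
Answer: 32681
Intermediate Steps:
L(c, I) = -4 - 14*I
V(E) = 2*E
32841 - V(L(-8, -6)) = 32841 - 2*(-4 - 14*(-6)) = 32841 - 2*(-4 + 84) = 32841 - 2*80 = 32841 - 1*160 = 32841 - 160 = 32681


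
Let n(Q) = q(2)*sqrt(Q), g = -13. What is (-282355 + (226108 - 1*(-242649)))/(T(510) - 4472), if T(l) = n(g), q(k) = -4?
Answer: -4007643/96149 + 93201*I*sqrt(13)/2499874 ≈ -41.682 + 0.13442*I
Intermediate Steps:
n(Q) = -4*sqrt(Q)
T(l) = -4*I*sqrt(13)
(-282355 + (226108 - 1*(-242649)))/(T(510) - 4472) = (-282355 + (226108 - 1*(-242649)))/(-4*I*sqrt(13) - 4472) = (-282355 + (226108 + 242649))/(-4472 - 4*I*sqrt(13)) = (-282355 + 468757)/(-4472 - 4*I*sqrt(13)) = 186402/(-4472 - 4*I*sqrt(13))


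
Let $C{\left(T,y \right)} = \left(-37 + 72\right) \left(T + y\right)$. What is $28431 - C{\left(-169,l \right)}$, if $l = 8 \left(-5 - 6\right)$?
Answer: $37426$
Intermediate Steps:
$l = -88$ ($l = 8 \left(-11\right) = -88$)
$C{\left(T,y \right)} = 35 T + 35 y$ ($C{\left(T,y \right)} = 35 \left(T + y\right) = 35 T + 35 y$)
$28431 - C{\left(-169,l \right)} = 28431 - \left(35 \left(-169\right) + 35 \left(-88\right)\right) = 28431 - \left(-5915 - 3080\right) = 28431 - -8995 = 28431 + 8995 = 37426$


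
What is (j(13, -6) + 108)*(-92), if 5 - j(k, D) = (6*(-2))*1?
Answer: -11500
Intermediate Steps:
j(k, D) = 17 (j(k, D) = 5 - 6*(-2) = 5 - (-12) = 5 - 1*(-12) = 5 + 12 = 17)
(j(13, -6) + 108)*(-92) = (17 + 108)*(-92) = 125*(-92) = -11500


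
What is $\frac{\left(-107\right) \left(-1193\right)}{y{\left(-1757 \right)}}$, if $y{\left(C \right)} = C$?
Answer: $- \frac{127651}{1757} \approx -72.653$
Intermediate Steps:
$\frac{\left(-107\right) \left(-1193\right)}{y{\left(-1757 \right)}} = \frac{\left(-107\right) \left(-1193\right)}{-1757} = 127651 \left(- \frac{1}{1757}\right) = - \frac{127651}{1757}$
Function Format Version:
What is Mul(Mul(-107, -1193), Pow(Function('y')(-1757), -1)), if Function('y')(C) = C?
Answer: Rational(-127651, 1757) ≈ -72.653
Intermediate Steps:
Mul(Mul(-107, -1193), Pow(Function('y')(-1757), -1)) = Mul(Mul(-107, -1193), Pow(-1757, -1)) = Mul(127651, Rational(-1, 1757)) = Rational(-127651, 1757)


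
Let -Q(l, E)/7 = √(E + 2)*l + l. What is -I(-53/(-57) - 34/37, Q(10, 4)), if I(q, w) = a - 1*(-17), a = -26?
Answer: 9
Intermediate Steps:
Q(l, E) = -7*l - 7*l*√(2 + E) (Q(l, E) = -7*(√(E + 2)*l + l) = -7*(√(2 + E)*l + l) = -7*(l*√(2 + E) + l) = -7*(l + l*√(2 + E)) = -7*l - 7*l*√(2 + E))
I(q, w) = -9 (I(q, w) = -26 - 1*(-17) = -26 + 17 = -9)
-I(-53/(-57) - 34/37, Q(10, 4)) = -1*(-9) = 9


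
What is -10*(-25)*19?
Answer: 4750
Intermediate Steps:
-10*(-25)*19 = 250*19 = 4750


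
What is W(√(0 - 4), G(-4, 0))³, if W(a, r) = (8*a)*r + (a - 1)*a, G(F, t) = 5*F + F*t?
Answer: 1244144 + 33370792*I ≈ 1.2441e+6 + 3.3371e+7*I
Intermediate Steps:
W(a, r) = a*(-1 + a) + 8*a*r (W(a, r) = 8*a*r + (-1 + a)*a = 8*a*r + a*(-1 + a) = a*(-1 + a) + 8*a*r)
W(√(0 - 4), G(-4, 0))³ = (√(0 - 4)*(-1 + √(0 - 4) + 8*(-4*(5 + 0))))³ = (√(-4)*(-1 + √(-4) + 8*(-4*5)))³ = ((2*I)*(-1 + 2*I + 8*(-20)))³ = ((2*I)*(-1 + 2*I - 160))³ = ((2*I)*(-161 + 2*I))³ = (2*I*(-161 + 2*I))³ = -8*I*(-161 + 2*I)³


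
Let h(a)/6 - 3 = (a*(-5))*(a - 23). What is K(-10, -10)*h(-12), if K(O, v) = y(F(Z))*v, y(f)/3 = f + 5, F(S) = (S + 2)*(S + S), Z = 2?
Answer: 7926660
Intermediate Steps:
F(S) = 2*S*(2 + S) (F(S) = (2 + S)*(2*S) = 2*S*(2 + S))
y(f) = 15 + 3*f (y(f) = 3*(f + 5) = 3*(5 + f) = 15 + 3*f)
h(a) = 18 - 30*a*(-23 + a) (h(a) = 18 + 6*((a*(-5))*(a - 23)) = 18 + 6*((-5*a)*(-23 + a)) = 18 + 6*(-5*a*(-23 + a)) = 18 - 30*a*(-23 + a))
K(O, v) = 63*v (K(O, v) = (15 + 3*(2*2*(2 + 2)))*v = (15 + 3*(2*2*4))*v = (15 + 3*16)*v = (15 + 48)*v = 63*v)
K(-10, -10)*h(-12) = (63*(-10))*(18 - 30*(-12)**2 + 690*(-12)) = -630*(18 - 30*144 - 8280) = -630*(18 - 4320 - 8280) = -630*(-12582) = 7926660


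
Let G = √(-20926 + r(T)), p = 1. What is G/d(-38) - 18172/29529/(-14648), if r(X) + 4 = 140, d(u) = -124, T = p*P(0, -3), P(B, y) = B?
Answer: 4543/108135198 - 3*I*√2310/124 ≈ 4.2012e-5 - 1.1628*I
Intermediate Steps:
T = 0 (T = 1*0 = 0)
r(X) = 136 (r(X) = -4 + 140 = 136)
G = 3*I*√2310 (G = √(-20926 + 136) = √(-20790) = 3*I*√2310 ≈ 144.19*I)
G/d(-38) - 18172/29529/(-14648) = (3*I*√2310)/(-124) - 18172/29529/(-14648) = (3*I*√2310)*(-1/124) - 18172*1/29529*(-1/14648) = -3*I*√2310/124 - 18172/29529*(-1/14648) = -3*I*√2310/124 + 4543/108135198 = 4543/108135198 - 3*I*√2310/124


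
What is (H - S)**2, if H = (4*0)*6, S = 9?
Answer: 81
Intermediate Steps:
H = 0 (H = 0*6 = 0)
(H - S)**2 = (0 - 1*9)**2 = (0 - 9)**2 = (-9)**2 = 81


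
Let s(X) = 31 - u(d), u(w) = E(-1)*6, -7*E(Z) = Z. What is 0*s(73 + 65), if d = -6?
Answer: 0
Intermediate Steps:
E(Z) = -Z/7
u(w) = 6/7 (u(w) = -⅐*(-1)*6 = (⅐)*6 = 6/7)
s(X) = 211/7 (s(X) = 31 - 1*6/7 = 31 - 6/7 = 211/7)
0*s(73 + 65) = 0*(211/7) = 0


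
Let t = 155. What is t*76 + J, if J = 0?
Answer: 11780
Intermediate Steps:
t*76 + J = 155*76 + 0 = 11780 + 0 = 11780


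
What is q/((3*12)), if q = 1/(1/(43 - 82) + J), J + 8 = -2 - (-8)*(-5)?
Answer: -13/23412 ≈ -0.00055527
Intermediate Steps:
J = -50 (J = -8 + (-2 - (-8)*(-5)) = -8 + (-2 - 2*20) = -8 + (-2 - 40) = -8 - 42 = -50)
q = -39/1951 (q = 1/(1/(43 - 82) - 50) = 1/(1/(-39) - 50) = 1/(-1/39 - 50) = 1/(-1951/39) = -39/1951 ≈ -0.019990)
q/((3*12)) = -39/1951/(3*12) = -39/1951/36 = (1/36)*(-39/1951) = -13/23412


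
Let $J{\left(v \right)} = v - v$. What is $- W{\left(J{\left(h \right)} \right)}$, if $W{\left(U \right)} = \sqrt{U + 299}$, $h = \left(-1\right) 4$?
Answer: $- \sqrt{299} \approx -17.292$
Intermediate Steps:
$h = -4$
$J{\left(v \right)} = 0$
$W{\left(U \right)} = \sqrt{299 + U}$
$- W{\left(J{\left(h \right)} \right)} = - \sqrt{299 + 0} = - \sqrt{299}$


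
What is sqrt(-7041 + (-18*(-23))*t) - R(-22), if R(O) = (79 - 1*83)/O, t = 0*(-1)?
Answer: -2/11 + I*sqrt(7041) ≈ -0.18182 + 83.911*I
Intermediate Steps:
t = 0
R(O) = -4/O (R(O) = (79 - 83)/O = -4/O)
sqrt(-7041 + (-18*(-23))*t) - R(-22) = sqrt(-7041 - 18*(-23)*0) - (-4)/(-22) = sqrt(-7041 + 414*0) - (-4)*(-1)/22 = sqrt(-7041 + 0) - 1*2/11 = sqrt(-7041) - 2/11 = I*sqrt(7041) - 2/11 = -2/11 + I*sqrt(7041)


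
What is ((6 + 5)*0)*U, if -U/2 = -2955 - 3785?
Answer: 0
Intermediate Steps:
U = 13480 (U = -2*(-2955 - 3785) = -2*(-6740) = 13480)
((6 + 5)*0)*U = ((6 + 5)*0)*13480 = (11*0)*13480 = 0*13480 = 0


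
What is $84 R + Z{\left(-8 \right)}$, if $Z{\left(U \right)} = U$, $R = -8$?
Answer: $-680$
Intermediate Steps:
$84 R + Z{\left(-8 \right)} = 84 \left(-8\right) - 8 = -672 - 8 = -680$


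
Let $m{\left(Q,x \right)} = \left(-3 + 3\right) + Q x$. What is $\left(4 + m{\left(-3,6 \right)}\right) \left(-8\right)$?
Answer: $112$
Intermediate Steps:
$m{\left(Q,x \right)} = Q x$ ($m{\left(Q,x \right)} = 0 + Q x = Q x$)
$\left(4 + m{\left(-3,6 \right)}\right) \left(-8\right) = \left(4 - 18\right) \left(-8\right) = \left(-14\right) \left(-8\right) = 112$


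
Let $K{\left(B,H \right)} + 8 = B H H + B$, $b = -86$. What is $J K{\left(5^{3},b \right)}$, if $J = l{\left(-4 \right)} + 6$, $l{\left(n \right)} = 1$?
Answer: $6472319$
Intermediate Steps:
$K{\left(B,H \right)} = -8 + B + B H^{2}$ ($K{\left(B,H \right)} = -8 + \left(B H H + B\right) = -8 + \left(B H^{2} + B\right) = -8 + \left(B + B H^{2}\right) = -8 + B + B H^{2}$)
$J = 7$ ($J = 1 + 6 = 7$)
$J K{\left(5^{3},b \right)} = 7 \left(-8 + 5^{3} + 5^{3} \left(-86\right)^{2}\right) = 7 \left(-8 + 125 + 125 \cdot 7396\right) = 7 \left(-8 + 125 + 924500\right) = 7 \cdot 924617 = 6472319$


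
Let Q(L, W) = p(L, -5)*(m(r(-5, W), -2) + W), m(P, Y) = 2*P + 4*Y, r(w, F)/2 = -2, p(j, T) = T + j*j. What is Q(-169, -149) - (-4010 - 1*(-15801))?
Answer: -4723531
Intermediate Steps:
p(j, T) = T + j²
r(w, F) = -4 (r(w, F) = 2*(-2) = -4)
Q(L, W) = (-16 + W)*(-5 + L²) (Q(L, W) = (-5 + L²)*((2*(-4) + 4*(-2)) + W) = (-5 + L²)*((-8 - 8) + W) = (-5 + L²)*(-16 + W) = (-16 + W)*(-5 + L²))
Q(-169, -149) - (-4010 - 1*(-15801)) = (-16 - 149)*(-5 + (-169)²) - (-4010 - 1*(-15801)) = -165*(-5 + 28561) - (-4010 + 15801) = -165*28556 - 1*11791 = -4711740 - 11791 = -4723531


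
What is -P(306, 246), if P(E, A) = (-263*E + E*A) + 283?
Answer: 4919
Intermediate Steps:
P(E, A) = 283 - 263*E + A*E (P(E, A) = (-263*E + A*E) + 283 = 283 - 263*E + A*E)
-P(306, 246) = -(283 - 263*306 + 246*306) = -(283 - 80478 + 75276) = -1*(-4919) = 4919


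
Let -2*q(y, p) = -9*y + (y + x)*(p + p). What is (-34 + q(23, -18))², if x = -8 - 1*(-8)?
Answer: 935089/4 ≈ 2.3377e+5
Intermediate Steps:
x = 0 (x = -8 + 8 = 0)
q(y, p) = 9*y/2 - p*y (q(y, p) = -(-9*y + (y + 0)*(p + p))/2 = -(-9*y + y*(2*p))/2 = -(-9*y + 2*p*y)/2 = 9*y/2 - p*y)
(-34 + q(23, -18))² = (-34 + (½)*23*(9 - 2*(-18)))² = (-34 + (½)*23*(9 + 36))² = (-34 + (½)*23*45)² = (-34 + 1035/2)² = (967/2)² = 935089/4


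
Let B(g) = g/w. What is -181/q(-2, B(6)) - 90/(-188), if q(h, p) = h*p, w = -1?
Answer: -8237/564 ≈ -14.605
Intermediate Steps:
B(g) = -g (B(g) = g/(-1) = g*(-1) = -g)
-181/q(-2, B(6)) - 90/(-188) = -181/((-(-2)*6)) - 90/(-188) = -181/((-2*(-6))) - 90*(-1/188) = -181/12 + 45/94 = -8237/564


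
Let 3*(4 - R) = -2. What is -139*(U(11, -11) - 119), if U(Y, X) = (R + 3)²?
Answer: 75338/9 ≈ 8370.9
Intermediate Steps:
R = 14/3 (R = 4 - ⅓*(-2) = 4 + ⅔ = 14/3 ≈ 4.6667)
U(Y, X) = 529/9 (U(Y, X) = (14/3 + 3)² = (23/3)² = 529/9)
-139*(U(11, -11) - 119) = -139*(529/9 - 119) = -139*(-542/9) = 75338/9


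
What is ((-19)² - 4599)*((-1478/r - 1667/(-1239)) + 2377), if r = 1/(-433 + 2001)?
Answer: 12156451627268/1239 ≈ 9.8115e+9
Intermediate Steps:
r = 1/1568 ≈ 0.00063775
((-19)² - 4599)*((-1478/r - 1667/(-1239)) + 2377) = ((-19)² - 4599)*((-1478/1/1568 - 1667/(-1239)) + 2377) = (361 - 4599)*((-1478*1568 - 1667*(-1/1239)) + 2377) = -4238*((-2317504 + 1667/1239) + 2377) = -4238*(-2871385789/1239 + 2377) = -4238*(-2868440686/1239) = 12156451627268/1239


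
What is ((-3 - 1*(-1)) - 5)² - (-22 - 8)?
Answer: 79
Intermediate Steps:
((-3 - 1*(-1)) - 5)² - (-22 - 8) = ((-3 + 1) - 5)² - 1*(-30) = (-2 - 5)² + 30 = (-7)² + 30 = 49 + 30 = 79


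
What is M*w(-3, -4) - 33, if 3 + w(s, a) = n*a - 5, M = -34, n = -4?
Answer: -305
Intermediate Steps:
w(s, a) = -8 - 4*a (w(s, a) = -3 + (-4*a - 5) = -3 + (-5 - 4*a) = -8 - 4*a)
M*w(-3, -4) - 33 = -34*(-8 - 4*(-4)) - 33 = -34*(-8 + 16) - 33 = -34*8 - 33 = -272 - 33 = -305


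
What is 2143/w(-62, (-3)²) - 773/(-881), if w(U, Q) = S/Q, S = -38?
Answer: -16962473/33478 ≈ -506.68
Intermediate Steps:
w(U, Q) = -38/Q
2143/w(-62, (-3)²) - 773/(-881) = 2143/((-38/((-3)²))) - 773/(-881) = 2143/((-38/9)) - 773*(-1/881) = 2143/((-38*⅑)) + 773/881 = 2143/(-38/9) + 773/881 = 2143*(-9/38) + 773/881 = -19287/38 + 773/881 = -16962473/33478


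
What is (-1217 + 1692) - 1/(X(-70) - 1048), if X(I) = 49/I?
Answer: 4981335/10487 ≈ 475.00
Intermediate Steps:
(-1217 + 1692) - 1/(X(-70) - 1048) = (-1217 + 1692) - 1/(49/(-70) - 1048) = 475 - 1/(49*(-1/70) - 1048) = 475 - 1/(-7/10 - 1048) = 475 - 1/(-10487/10) = 475 - 1*(-10/10487) = 475 + 10/10487 = 4981335/10487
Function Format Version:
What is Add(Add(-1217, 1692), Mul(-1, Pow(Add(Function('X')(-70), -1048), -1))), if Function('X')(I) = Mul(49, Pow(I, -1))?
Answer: Rational(4981335, 10487) ≈ 475.00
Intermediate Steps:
Add(Add(-1217, 1692), Mul(-1, Pow(Add(Function('X')(-70), -1048), -1))) = Add(Add(-1217, 1692), Mul(-1, Pow(Add(Mul(49, Pow(-70, -1)), -1048), -1))) = Add(475, Mul(-1, Pow(Add(Mul(49, Rational(-1, 70)), -1048), -1))) = Add(475, Mul(-1, Pow(Add(Rational(-7, 10), -1048), -1))) = Add(475, Mul(-1, Pow(Rational(-10487, 10), -1))) = Add(475, Mul(-1, Rational(-10, 10487))) = Add(475, Rational(10, 10487)) = Rational(4981335, 10487)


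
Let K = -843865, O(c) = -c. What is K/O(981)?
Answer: 843865/981 ≈ 860.21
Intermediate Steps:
K/O(981) = -843865/((-1*981)) = -843865/(-981) = -843865*(-1/981) = 843865/981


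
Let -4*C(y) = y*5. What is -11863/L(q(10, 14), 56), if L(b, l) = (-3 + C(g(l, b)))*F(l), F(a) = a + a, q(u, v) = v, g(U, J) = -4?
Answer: -11863/224 ≈ -52.960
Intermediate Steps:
F(a) = 2*a
C(y) = -5*y/4 (C(y) = -y*5/4 = -5*y/4)
L(b, l) = 4*l (L(b, l) = (-3 - 5/4*(-4))*(2*l) = (-3 + 5)*(2*l) = 2*(2*l) = 4*l)
-11863/L(q(10, 14), 56) = -11863/(4*56) = -11863/224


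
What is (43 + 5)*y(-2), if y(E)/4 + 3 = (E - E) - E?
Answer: -192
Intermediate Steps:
y(E) = -12 - 4*E (y(E) = -12 + 4*((E - E) - E) = -12 + 4*(0 - E) = -12 + 4*(-E) = -12 - 4*E)
(43 + 5)*y(-2) = (43 + 5)*(-12 - 4*(-2)) = 48*(-12 + 8) = 48*(-4) = -192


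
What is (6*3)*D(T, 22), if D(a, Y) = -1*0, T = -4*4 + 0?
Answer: 0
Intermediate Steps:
T = -16 (T = -16 + 0 = -16)
D(a, Y) = 0
(6*3)*D(T, 22) = (6*3)*0 = 18*0 = 0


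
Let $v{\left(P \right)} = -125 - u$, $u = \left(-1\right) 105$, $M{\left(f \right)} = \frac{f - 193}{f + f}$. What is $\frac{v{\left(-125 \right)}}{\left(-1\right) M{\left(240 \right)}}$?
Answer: $\frac{9600}{47} \approx 204.26$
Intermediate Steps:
$M{\left(f \right)} = \frac{-193 + f}{2 f}$
$u = -105$
$v{\left(P \right)} = -20$ ($v{\left(P \right)} = -125 - -105 = -125 + 105 = -20$)
$\frac{v{\left(-125 \right)}}{\left(-1\right) M{\left(240 \right)}} = - \frac{20}{\left(-1\right) \frac{-193 + 240}{2 \cdot 240}} = - \frac{20}{\left(-1\right) \frac{1}{2} \cdot \frac{1}{240} \cdot 47} = - \frac{20}{\left(-1\right) \frac{47}{480}} = - \frac{20}{- \frac{47}{480}} = \left(-20\right) \left(- \frac{480}{47}\right) = \frac{9600}{47}$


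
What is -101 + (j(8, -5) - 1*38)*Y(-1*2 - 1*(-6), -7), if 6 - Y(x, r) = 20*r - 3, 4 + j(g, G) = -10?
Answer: -7849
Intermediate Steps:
j(g, G) = -14 (j(g, G) = -4 - 10 = -14)
Y(x, r) = 9 - 20*r (Y(x, r) = 6 - (20*r - 3) = 6 - (-3 + 20*r) = 6 + (3 - 20*r) = 9 - 20*r)
-101 + (j(8, -5) - 1*38)*Y(-1*2 - 1*(-6), -7) = -101 + (-14 - 1*38)*(9 - 20*(-7)) = -101 + (-14 - 38)*(9 + 140) = -101 - 52*149 = -101 - 7748 = -7849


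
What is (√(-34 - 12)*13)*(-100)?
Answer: -1300*I*√46 ≈ -8817.0*I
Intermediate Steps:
(√(-34 - 12)*13)*(-100) = (√(-46)*13)*(-100) = ((I*√46)*13)*(-100) = (13*I*√46)*(-100) = -1300*I*√46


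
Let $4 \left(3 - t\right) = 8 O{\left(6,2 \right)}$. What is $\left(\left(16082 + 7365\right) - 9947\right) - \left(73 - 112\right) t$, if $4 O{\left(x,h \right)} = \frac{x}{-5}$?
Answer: $\frac{68202}{5} \approx 13640.0$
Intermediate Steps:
$O{\left(x,h \right)} = - \frac{x}{20}$ ($O{\left(x,h \right)} = \frac{x \frac{1}{-5}}{4} = \frac{x \left(- \frac{1}{5}\right)}{4} = \frac{\left(- \frac{1}{5}\right) x}{4} = - \frac{x}{20}$)
$t = \frac{18}{5}$ ($t = 3 - \frac{8 \left(\left(- \frac{1}{20}\right) 6\right)}{4} = 3 - \frac{8 \left(- \frac{3}{10}\right)}{4} = 3 - - \frac{3}{5} = 3 + \frac{3}{5} = \frac{18}{5} \approx 3.6$)
$\left(\left(16082 + 7365\right) - 9947\right) - \left(73 - 112\right) t = \left(\left(16082 + 7365\right) - 9947\right) - \left(73 - 112\right) \frac{18}{5} = \left(23447 - 9947\right) - \left(-39\right) \frac{18}{5} = 13500 - - \frac{702}{5} = 13500 + \frac{702}{5} = \frac{68202}{5}$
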